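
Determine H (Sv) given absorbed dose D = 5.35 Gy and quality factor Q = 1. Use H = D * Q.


H = D * Q
H = 5.35 * 1
H = 5.3500 Sv

5.3500


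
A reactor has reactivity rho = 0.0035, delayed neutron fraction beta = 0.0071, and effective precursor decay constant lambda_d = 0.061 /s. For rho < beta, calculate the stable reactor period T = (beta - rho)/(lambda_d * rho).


T = (beta - rho) / (lambda_d * rho)
T = (0.0071 - 0.0035) / (0.061 * 0.0035)
T = 16.862 s

16.862


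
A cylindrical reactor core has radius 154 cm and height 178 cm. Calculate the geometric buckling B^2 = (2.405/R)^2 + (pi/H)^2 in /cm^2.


B^2 = (2.405/R)^2 + (pi/H)^2
B^2 = (2.405/154)^2 + (pi/178)^2
B^2 = 5.5539e-04 /cm^2

5.5539e-04


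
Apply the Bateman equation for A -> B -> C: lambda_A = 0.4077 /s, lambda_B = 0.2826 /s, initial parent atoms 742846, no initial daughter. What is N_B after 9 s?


N_B(t) = lambda_A * N_A0 / (lambda_B - lambda_A) * [exp(-lambda_A*t) - exp(-lambda_B*t)]
exp(-0.4077*9) = 0.02549431; exp(-0.2826*9) = 0.07859871
N_B = 0.4077 * 742846 / (0.2826 - 0.4077) * (0.02549431 - 0.07859871)
N_B = 128562

128562


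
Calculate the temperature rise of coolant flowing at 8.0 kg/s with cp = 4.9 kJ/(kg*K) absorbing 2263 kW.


dT = Q / (m_dot * cp)
dT = 2263 / (8.0 * 4.9)
dT = 57.730 C

57.730


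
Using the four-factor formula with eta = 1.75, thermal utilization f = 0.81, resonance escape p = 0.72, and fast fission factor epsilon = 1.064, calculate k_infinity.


k_inf = eta * f * p * epsilon
k_inf = 1.75 * 0.81 * 0.72 * 1.064
k_inf = 1.0859

1.0859


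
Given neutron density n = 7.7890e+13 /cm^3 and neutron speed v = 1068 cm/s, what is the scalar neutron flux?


phi = n * v
phi = 7.7890e+13 * 1068
phi = 8.3187e+16 /cm^2/s

8.3187e+16


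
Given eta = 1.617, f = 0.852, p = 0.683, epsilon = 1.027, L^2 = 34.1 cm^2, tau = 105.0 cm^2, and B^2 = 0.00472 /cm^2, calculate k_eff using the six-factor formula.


k_inf = eta*f*p*eps = 1.617*0.852*0.683*1.027 = 0.9663640
P_TNL = 1/(1 + L^2*B^2) = 1/(1 + 34.1*0.00472) = 0.8613621
P_FNL = exp(-B^2*tau) = exp(-0.00472*105.0) = 0.6092053
k_eff = k_inf * P_TNL * P_FNL = 0.9663640 * 0.8613621 * 0.6092053
k_eff = 0.50710

0.50710


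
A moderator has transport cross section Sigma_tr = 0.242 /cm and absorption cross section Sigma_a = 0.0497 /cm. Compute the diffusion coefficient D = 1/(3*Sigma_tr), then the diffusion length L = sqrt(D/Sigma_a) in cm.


D = 1 / (3 * Sigma_tr) = 1 / (3 * 0.242) = 1.377410 cm
L = sqrt(D / Sigma_a)
L = sqrt(1.377410 / 0.0497)
L = 5.2645 cm

5.2645


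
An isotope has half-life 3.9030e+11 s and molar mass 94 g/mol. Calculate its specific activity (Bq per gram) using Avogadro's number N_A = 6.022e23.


lambda = ln(2) / t_half = ln(2) / 3.9030e+11 = 1.775934e-12 /s
SA = lambda * N_A / M
SA = 1.775934e-12 * 6.022e23 / 94
SA = 1.1377e+10 Bq/g

1.1377e+10


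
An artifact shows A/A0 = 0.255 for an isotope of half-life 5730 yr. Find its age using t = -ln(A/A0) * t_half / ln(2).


lambda = ln(2) / t_half = ln(2) / 5730 = 1.209681e-04 /yr
t = -ln(A/A0) / lambda
t = -ln(0.255) / 1.209681e-04
t = 11296 yr

11296


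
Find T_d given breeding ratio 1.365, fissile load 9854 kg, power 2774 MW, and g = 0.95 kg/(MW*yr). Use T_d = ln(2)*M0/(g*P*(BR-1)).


Breeding gain G = BR - 1 = 1.365 - 1 = 0.365
Fissile production rate = g * P * G = 0.95 * 2774 * 0.365 = 961.8845 kg/yr
T_d = ln(2) * M0 / (g * P * G)
T_d = ln(2) * 9854 / 961.8845 = 7.1009 yr

7.1009


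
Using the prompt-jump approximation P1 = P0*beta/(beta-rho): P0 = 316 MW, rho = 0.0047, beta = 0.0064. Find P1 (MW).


P1/P0 = beta / (beta - rho)
P1/P0 = 0.0064 / (0.0064 - 0.0047) = 3.764706
P1 = 316 * 3.764706 = 1189.6 MW

1189.6


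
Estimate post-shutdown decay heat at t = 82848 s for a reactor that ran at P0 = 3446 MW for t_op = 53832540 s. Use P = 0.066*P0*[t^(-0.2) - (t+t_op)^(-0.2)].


P/P0 = 0.066 * [t^(-0.2) - (t + t_op)^(-0.2)]
P/P0 = 0.066 * [82848^(-0.2) - (82848 + 53832540)^(-0.2)]
P/P0 = 0.066 * [0.1038350 - 0.02842218] = 0.004977246
P = 3446 * 0.004977246 = 17.152 MW

17.152


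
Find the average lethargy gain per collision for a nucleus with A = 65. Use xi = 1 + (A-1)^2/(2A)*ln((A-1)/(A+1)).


xi = 1 + (A-1)^2/(2A) * ln((A-1)/(A+1))
xi = 1 + (65-1)^2/(2*65) * ln((65-1)/(65 +1))
xi = 0.030456

0.030456


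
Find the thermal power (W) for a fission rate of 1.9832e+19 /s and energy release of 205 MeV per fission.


P = fission_rate * E_MeV * 1.602e-13
P = 1.9832e+19 * 205 * 1.602e-13
P = 6.5130e+08 W

6.5130e+08


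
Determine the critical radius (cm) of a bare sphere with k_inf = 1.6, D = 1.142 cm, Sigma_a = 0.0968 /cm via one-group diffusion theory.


L^2 = D / Sigma_a = 1.142 / 0.0968 = 11.79752 cm^2
B_m^2 = (k_inf - 1) / L^2 = (1.6 - 1) / 11.79752 = 0.05085815 /cm^2
For a bare sphere: B_g = pi/R, so R_c = pi / sqrt(B_m^2)
R_c = pi / sqrt(0.05085815) = 13.931 cm

13.931


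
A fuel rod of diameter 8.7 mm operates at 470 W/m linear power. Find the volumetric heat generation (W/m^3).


r = D / 2 / 1000 = 8.7 / 2 / 1000 = 0.00435 m
q''' = q' / (pi * r^2)
q''' = 470 / (pi * 0.00435^2)
q''' = 7.9062e+06 W/m^3

7.9062e+06


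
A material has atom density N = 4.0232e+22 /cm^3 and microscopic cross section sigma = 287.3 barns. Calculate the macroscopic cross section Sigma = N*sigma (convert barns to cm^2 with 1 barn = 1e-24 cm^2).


Sigma = N * sigma_barns * 1e-24
Sigma = 4.0232e+22 * 287.3 * 1e-24
Sigma = 11.559 /cm

11.559


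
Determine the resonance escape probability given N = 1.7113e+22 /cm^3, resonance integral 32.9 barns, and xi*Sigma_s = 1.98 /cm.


p = exp(-N * I * 1e-24 / (xi*Sigma_s))
p = exp(-1.7113e+22 * 32.9 * 1e-24 / 1.98)
p = 0.75250

0.75250


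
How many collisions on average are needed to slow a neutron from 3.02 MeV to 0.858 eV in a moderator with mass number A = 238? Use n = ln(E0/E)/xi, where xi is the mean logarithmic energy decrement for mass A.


xi = 1 + (A-1)^2/(2A)*ln((A-1)/(A+1)) = 0.008379872 (for A = 238)
n = ln(E0/E) / xi
n = ln(3.02e6 / 0.858) / 0.008379872
n = ln(3.519814e+06) / 0.008379872 = 1798.8

1798.8


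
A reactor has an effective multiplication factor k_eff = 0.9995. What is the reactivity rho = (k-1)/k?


rho = (k_eff - 1) / k_eff
rho = (0.9995 - 1) / 0.9995
rho = -5.0025e-04

-5.0025e-04


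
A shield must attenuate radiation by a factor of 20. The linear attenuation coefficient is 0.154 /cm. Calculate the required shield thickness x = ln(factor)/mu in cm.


x = ln(factor) / mu
x = ln(20) / 0.154
x = 19.453 cm

19.453


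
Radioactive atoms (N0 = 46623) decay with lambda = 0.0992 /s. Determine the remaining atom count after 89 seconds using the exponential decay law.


N = N0 * exp(-lambda * t)
N = 46623 * exp(-0.0992 * 89)
N = 6.8281

6.8281


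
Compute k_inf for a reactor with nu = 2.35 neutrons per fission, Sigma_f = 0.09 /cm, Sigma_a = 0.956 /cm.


k_inf = nu * Sigma_f / Sigma_a
k_inf = 2.35 * 0.09 / 0.956
k_inf = 0.22123

0.22123


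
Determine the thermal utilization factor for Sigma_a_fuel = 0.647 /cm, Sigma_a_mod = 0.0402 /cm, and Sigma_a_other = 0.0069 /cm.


f = Sigma_a_fuel / (Sigma_a_fuel + Sigma_a_mod + Sigma_a_other)
f = 0.647 / (0.647 + 0.0402 + 0.0069)
f = 0.93214

0.93214


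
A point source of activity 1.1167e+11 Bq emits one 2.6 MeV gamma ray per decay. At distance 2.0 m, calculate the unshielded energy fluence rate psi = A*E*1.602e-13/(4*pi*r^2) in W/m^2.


psi = A * E * 1.602e-13 / (4*pi*r^2)
psi = 1.1167e+11 * 2.6 * 1.602e-13 / (4*pi*2.0^2)
psi = 9.2534e-04 W/m^2

9.2534e-04


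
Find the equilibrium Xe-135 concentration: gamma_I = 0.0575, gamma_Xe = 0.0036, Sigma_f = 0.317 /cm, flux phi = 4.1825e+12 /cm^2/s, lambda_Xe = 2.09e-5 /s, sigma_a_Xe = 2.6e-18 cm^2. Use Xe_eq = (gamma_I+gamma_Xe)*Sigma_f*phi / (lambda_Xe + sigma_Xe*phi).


Xe_eq = (gamma_I + gamma_Xe) * Sigma_f * phi / (lambda_Xe + sigma_Xe * phi)
Numerator = (0.0575 + 0.0036) * 0.317 * 4.1825e+12 = 8.100959e+10
Denominator = 2.09e-5 + 2.6e-18 * 4.1825e+12 = 3.177450e-05
Xe_eq = 8.100959e+10 / 3.177450e-05 = 2.5495e+15 /cm^3

2.5495e+15


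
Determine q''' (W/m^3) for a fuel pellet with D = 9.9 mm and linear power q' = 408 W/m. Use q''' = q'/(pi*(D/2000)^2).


r = D / 2 / 1000 = 9.9 / 2 / 1000 = 0.00495 m
q''' = q' / (pi * r^2)
q''' = 408 / (pi * 0.00495^2)
q''' = 5.3003e+06 W/m^3

5.3003e+06


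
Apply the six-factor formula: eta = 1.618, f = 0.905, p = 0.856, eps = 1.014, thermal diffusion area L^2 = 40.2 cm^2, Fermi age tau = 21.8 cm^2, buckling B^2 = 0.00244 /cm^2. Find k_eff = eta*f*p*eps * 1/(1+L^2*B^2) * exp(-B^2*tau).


k_inf = eta*f*p*eps = 1.618*0.905*0.856*1.014 = 1.270980
P_TNL = 1/(1 + L^2*B^2) = 1/(1 + 40.2*0.00244) = 0.9106738
P_FNL = exp(-B^2*tau) = exp(-0.00244*21.8) = 0.9481979
k_eff = k_inf * P_TNL * P_FNL = 1.270980 * 0.9106738 * 0.9481979
k_eff = 1.0975

1.0975


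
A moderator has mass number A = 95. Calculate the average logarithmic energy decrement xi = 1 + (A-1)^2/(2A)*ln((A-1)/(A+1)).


xi = 1 + (A-1)^2/(2A) * ln((A-1)/(A+1))
xi = 1 + (95-1)^2/(2*95) * ln((95-1)/(95 +1))
xi = 0.020906

0.020906


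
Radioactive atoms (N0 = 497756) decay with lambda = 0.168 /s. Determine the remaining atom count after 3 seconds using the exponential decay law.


N = N0 * exp(-lambda * t)
N = 497756 * exp(-0.168 * 3)
N = 300699

300699


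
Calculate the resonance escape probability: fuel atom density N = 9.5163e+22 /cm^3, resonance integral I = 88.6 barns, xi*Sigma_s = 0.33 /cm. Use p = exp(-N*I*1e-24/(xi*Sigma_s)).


p = exp(-N * I * 1e-24 / (xi*Sigma_s))
p = exp(-9.5163e+22 * 88.6 * 1e-24 / 0.33)
p = 8.0141e-12

8.0141e-12


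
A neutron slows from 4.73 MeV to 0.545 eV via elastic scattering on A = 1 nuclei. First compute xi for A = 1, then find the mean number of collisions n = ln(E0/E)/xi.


xi = 1 + (A-1)^2/(2A)*ln((A-1)/(A+1)) = 1 (for A = 1)
n = ln(E0/E) / xi
n = ln(4.73e6 / 0.545) / 1
n = ln(8.678899e+06) / 1 = 15.976

15.976


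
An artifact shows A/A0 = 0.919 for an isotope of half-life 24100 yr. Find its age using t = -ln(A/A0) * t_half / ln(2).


lambda = ln(2) / t_half = ln(2) / 24100 = 2.876129e-05 /yr
t = -ln(A/A0) / lambda
t = -ln(0.919) / 2.876129e-05
t = 2936.9 yr

2936.9


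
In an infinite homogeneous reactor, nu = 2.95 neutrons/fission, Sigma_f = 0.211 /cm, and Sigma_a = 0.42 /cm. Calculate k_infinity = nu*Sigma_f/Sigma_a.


k_inf = nu * Sigma_f / Sigma_a
k_inf = 2.95 * 0.211 / 0.42
k_inf = 1.4820

1.4820


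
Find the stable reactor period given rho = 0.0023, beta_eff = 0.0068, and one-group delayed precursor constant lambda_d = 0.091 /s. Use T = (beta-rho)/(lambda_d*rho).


T = (beta - rho) / (lambda_d * rho)
T = (0.0068 - 0.0023) / (0.091 * 0.0023)
T = 21.500 s

21.500


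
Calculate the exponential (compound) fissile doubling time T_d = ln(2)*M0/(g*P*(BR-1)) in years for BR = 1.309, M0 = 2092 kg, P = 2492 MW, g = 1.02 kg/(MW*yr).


Breeding gain G = BR - 1 = 1.309 - 1 = 0.309
Fissile production rate = g * P * G = 1.02 * 2492 * 0.309 = 785.42856 kg/yr
T_d = ln(2) * M0 / (g * P * G)
T_d = ln(2) * 2092 / 785.42856 = 1.8462 yr

1.8462


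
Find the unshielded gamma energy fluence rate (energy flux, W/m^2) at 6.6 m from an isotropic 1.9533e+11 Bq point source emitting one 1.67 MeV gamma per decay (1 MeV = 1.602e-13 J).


psi = A * E * 1.602e-13 / (4*pi*r^2)
psi = 1.9533e+11 * 1.67 * 1.602e-13 / (4*pi*6.6^2)
psi = 9.5466e-05 W/m^2

9.5466e-05


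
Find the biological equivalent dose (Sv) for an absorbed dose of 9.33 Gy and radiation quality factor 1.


H = D * Q
H = 9.33 * 1
H = 9.3300 Sv

9.3300


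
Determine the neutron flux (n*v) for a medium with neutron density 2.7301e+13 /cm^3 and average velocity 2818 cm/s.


phi = n * v
phi = 2.7301e+13 * 2818
phi = 7.6934e+16 /cm^2/s

7.6934e+16


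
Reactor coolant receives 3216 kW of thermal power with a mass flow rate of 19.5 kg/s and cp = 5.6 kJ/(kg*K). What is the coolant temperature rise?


dT = Q / (m_dot * cp)
dT = 3216 / (19.5 * 5.6)
dT = 29.451 C

29.451


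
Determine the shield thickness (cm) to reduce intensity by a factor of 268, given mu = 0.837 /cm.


x = ln(factor) / mu
x = ln(268) / 0.837
x = 6.6798 cm

6.6798


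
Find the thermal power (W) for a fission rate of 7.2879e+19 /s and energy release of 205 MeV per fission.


P = fission_rate * E_MeV * 1.602e-13
P = 7.2879e+19 * 205 * 1.602e-13
P = 2.3934e+09 W

2.3934e+09


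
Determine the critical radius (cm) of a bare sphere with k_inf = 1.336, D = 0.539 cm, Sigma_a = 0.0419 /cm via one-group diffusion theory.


L^2 = D / Sigma_a = 0.539 / 0.0419 = 12.86396 cm^2
B_m^2 = (k_inf - 1) / L^2 = (1.336 - 1) / 12.86396 = 0.02611948 /cm^2
For a bare sphere: B_g = pi/R, so R_c = pi / sqrt(B_m^2)
R_c = pi / sqrt(0.02611948) = 19.439 cm

19.439


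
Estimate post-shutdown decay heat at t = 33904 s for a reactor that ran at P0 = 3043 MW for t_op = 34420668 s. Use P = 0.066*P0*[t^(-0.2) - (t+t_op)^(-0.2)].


P/P0 = 0.066 * [t^(-0.2) - (t + t_op)^(-0.2)]
P/P0 = 0.066 * [33904^(-0.2) - (33904 + 34420668)^(-0.2)]
P/P0 = 0.066 * [0.1241509 - 0.03108498] = 0.006142351
P = 3043 * 0.006142351 = 18.691 MW

18.691


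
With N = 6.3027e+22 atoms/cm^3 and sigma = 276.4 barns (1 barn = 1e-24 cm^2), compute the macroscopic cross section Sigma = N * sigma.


Sigma = N * sigma_barns * 1e-24
Sigma = 6.3027e+22 * 276.4 * 1e-24
Sigma = 17.421 /cm

17.421


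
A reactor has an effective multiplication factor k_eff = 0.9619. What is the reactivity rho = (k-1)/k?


rho = (k_eff - 1) / k_eff
rho = (0.9619 - 1) / 0.9619
rho = -0.039609

-0.039609


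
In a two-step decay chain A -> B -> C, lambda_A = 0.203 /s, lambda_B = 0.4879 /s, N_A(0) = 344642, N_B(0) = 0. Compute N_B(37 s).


N_B(t) = lambda_A * N_A0 / (lambda_B - lambda_A) * [exp(-lambda_A*t) - exp(-lambda_B*t)]
exp(-0.203*37) = 5.470338e-04; exp(-0.4879*37) = 1.445392e-08
N_B = 0.203 * 344642 / (0.4879 - 0.203) * (5.470338e-04 - 1.445392e-08)
N_B = 134.33

134.33


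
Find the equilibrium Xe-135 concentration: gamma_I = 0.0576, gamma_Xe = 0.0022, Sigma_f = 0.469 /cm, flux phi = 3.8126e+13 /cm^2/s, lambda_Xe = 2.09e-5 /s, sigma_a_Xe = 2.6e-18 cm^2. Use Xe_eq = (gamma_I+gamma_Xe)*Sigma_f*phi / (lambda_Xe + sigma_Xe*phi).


Xe_eq = (gamma_I + gamma_Xe) * Sigma_f * phi / (lambda_Xe + sigma_Xe * phi)
Numerator = (0.0576 + 0.0022) * 0.469 * 3.8126e+13 = 1.069289e+12
Denominator = 2.09e-5 + 2.6e-18 * 3.8126e+13 = 1.200276e-04
Xe_eq = 1.069289e+12 / 1.200276e-04 = 8.9087e+15 /cm^3

8.9087e+15


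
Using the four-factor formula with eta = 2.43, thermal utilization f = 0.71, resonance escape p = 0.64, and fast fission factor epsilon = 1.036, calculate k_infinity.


k_inf = eta * f * p * epsilon
k_inf = 2.43 * 0.71 * 0.64 * 1.036
k_inf = 1.1439

1.1439


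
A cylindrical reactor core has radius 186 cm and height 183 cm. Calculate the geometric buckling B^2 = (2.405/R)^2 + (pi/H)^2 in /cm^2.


B^2 = (2.405/R)^2 + (pi/H)^2
B^2 = (2.405/186)^2 + (pi/183)^2
B^2 = 4.6190e-04 /cm^2

4.6190e-04


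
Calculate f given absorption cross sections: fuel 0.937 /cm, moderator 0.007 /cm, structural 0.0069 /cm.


f = Sigma_a_fuel / (Sigma_a_fuel + Sigma_a_mod + Sigma_a_other)
f = 0.937 / (0.937 + 0.007 + 0.0069)
f = 0.98538

0.98538


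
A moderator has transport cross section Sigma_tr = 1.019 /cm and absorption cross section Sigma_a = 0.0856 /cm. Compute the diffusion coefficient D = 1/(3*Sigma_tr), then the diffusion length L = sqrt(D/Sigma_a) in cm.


D = 1 / (3 * Sigma_tr) = 1 / (3 * 1.019) = 0.3271181 cm
L = sqrt(D / Sigma_a)
L = sqrt(0.3271181 / 0.0856)
L = 1.9549 cm

1.9549


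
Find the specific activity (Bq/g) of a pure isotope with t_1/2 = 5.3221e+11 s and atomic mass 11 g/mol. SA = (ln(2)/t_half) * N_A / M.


lambda = ln(2) / t_half = ln(2) / 5.3221e+11 = 1.302394e-12 /s
SA = lambda * N_A / M
SA = 1.302394e-12 * 6.022e23 / 11
SA = 7.1300e+10 Bq/g

7.1300e+10


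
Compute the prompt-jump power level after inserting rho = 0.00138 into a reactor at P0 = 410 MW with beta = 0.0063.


P1/P0 = beta / (beta - rho)
P1/P0 = 0.0063 / (0.0063 - 0.00138) = 1.280488
P1 = 410 * 1.280488 = 525.00 MW

525.00


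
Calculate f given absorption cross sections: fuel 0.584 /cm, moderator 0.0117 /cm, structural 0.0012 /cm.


f = Sigma_a_fuel / (Sigma_a_fuel + Sigma_a_mod + Sigma_a_other)
f = 0.584 / (0.584 + 0.0117 + 0.0012)
f = 0.97839

0.97839


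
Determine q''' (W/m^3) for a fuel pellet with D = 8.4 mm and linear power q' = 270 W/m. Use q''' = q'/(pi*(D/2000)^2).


r = D / 2 / 1000 = 8.4 / 2 / 1000 = 0.0042 m
q''' = q' / (pi * r^2)
q''' = 270 / (pi * 0.0042^2)
q''' = 4.8721e+06 W/m^3

4.8721e+06


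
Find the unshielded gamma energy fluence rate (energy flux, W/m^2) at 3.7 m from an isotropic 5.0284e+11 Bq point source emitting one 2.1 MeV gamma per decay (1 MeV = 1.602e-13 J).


psi = A * E * 1.602e-13 / (4*pi*r^2)
psi = 5.0284e+11 * 2.1 * 1.602e-13 / (4*pi*3.7^2)
psi = 9.8333e-04 W/m^2

9.8333e-04


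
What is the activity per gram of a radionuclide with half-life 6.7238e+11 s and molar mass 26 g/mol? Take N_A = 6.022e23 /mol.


lambda = ln(2) / t_half = ln(2) / 6.7238e+11 = 1.030886e-12 /s
SA = lambda * N_A / M
SA = 1.030886e-12 * 6.022e23 / 26
SA = 2.3877e+10 Bq/g

2.3877e+10


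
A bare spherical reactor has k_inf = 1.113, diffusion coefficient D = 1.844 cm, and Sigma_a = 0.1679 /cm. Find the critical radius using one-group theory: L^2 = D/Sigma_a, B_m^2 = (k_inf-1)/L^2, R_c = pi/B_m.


L^2 = D / Sigma_a = 1.844 / 0.1679 = 10.98273 cm^2
B_m^2 = (k_inf - 1) / L^2 = (1.113 - 1) / 10.98273 = 0.01028888 /cm^2
For a bare sphere: B_g = pi/R, so R_c = pi / sqrt(B_m^2)
R_c = pi / sqrt(0.01028888) = 30.972 cm

30.972


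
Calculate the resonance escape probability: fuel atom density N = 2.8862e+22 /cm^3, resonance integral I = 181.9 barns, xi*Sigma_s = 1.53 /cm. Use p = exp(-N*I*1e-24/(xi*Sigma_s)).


p = exp(-N * I * 1e-24 / (xi*Sigma_s))
p = exp(-2.8862e+22 * 181.9 * 1e-24 / 1.53)
p = 0.032343

0.032343


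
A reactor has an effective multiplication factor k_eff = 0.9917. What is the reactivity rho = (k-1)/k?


rho = (k_eff - 1) / k_eff
rho = (0.9917 - 1) / 0.9917
rho = -0.0083695

-0.0083695


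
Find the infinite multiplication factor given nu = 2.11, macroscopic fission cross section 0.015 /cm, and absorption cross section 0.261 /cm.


k_inf = nu * Sigma_f / Sigma_a
k_inf = 2.11 * 0.015 / 0.261
k_inf = 0.12126

0.12126


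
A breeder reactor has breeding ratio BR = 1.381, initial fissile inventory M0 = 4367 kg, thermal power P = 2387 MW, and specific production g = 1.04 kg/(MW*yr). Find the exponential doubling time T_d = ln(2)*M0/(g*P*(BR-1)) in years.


Breeding gain G = BR - 1 = 1.381 - 1 = 0.381
Fissile production rate = g * P * G = 1.04 * 2387 * 0.381 = 945.82488 kg/yr
T_d = ln(2) * M0 / (g * P * G)
T_d = ln(2) * 4367 / 945.82488 = 3.2004 yr

3.2004


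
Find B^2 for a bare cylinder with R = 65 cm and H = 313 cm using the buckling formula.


B^2 = (2.405/R)^2 + (pi/H)^2
B^2 = (2.405/65)^2 + (pi/313)^2
B^2 = 0.0014697 /cm^2

0.0014697


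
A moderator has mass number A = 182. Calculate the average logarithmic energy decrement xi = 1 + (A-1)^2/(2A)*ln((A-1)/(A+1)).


xi = 1 + (A-1)^2/(2A) * ln((A-1)/(A+1))
xi = 1 + (182-1)^2/(2*182) * ln((182-1)/(182 +1))
xi = 0.010949

0.010949


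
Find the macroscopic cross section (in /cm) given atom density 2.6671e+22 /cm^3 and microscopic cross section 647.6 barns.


Sigma = N * sigma_barns * 1e-24
Sigma = 2.6671e+22 * 647.6 * 1e-24
Sigma = 17.272 /cm

17.272


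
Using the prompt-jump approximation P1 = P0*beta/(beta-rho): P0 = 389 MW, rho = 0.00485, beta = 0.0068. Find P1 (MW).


P1/P0 = beta / (beta - rho)
P1/P0 = 0.0068 / (0.0068 - 0.00485) = 3.487179
P1 = 389 * 3.487179 = 1356.5 MW

1356.5


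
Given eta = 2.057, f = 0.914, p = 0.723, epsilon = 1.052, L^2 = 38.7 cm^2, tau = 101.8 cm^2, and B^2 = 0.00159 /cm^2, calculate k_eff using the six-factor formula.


k_inf = eta*f*p*eps = 2.057*0.914*0.723*1.052 = 1.429995
P_TNL = 1/(1 + L^2*B^2) = 1/(1 + 38.7*0.00159) = 0.9420338
P_FNL = exp(-B^2*tau) = exp(-0.00159*101.8) = 0.8505586
k_eff = k_inf * P_TNL * P_FNL = 1.429995 * 0.9420338 * 0.8505586
k_eff = 1.1458

1.1458


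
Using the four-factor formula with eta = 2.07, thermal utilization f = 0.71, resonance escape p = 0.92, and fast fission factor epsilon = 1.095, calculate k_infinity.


k_inf = eta * f * p * epsilon
k_inf = 2.07 * 0.71 * 0.92 * 1.095
k_inf = 1.4806

1.4806


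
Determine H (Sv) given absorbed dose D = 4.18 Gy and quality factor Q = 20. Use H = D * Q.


H = D * Q
H = 4.18 * 20
H = 83.600 Sv

83.600


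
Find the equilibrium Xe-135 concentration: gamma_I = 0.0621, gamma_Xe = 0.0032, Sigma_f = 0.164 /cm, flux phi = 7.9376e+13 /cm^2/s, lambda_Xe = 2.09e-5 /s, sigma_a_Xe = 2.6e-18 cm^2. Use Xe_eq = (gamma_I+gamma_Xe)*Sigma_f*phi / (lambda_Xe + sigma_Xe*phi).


Xe_eq = (gamma_I + gamma_Xe) * Sigma_f * phi / (lambda_Xe + sigma_Xe * phi)
Numerator = (0.0621 + 0.0032) * 0.164 * 7.9376e+13 = 8.500535e+11
Denominator = 2.09e-5 + 2.6e-18 * 7.9376e+13 = 2.272776e-04
Xe_eq = 8.500535e+11 / 2.272776e-04 = 3.7402e+15 /cm^3

3.7402e+15


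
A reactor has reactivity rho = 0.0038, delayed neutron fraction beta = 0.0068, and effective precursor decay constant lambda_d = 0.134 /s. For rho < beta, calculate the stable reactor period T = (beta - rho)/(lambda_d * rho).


T = (beta - rho) / (lambda_d * rho)
T = (0.0068 - 0.0038) / (0.134 * 0.0038)
T = 5.8916 s

5.8916


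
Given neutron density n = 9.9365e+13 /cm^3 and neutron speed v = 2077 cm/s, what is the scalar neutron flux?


phi = n * v
phi = 9.9365e+13 * 2077
phi = 2.0638e+17 /cm^2/s

2.0638e+17


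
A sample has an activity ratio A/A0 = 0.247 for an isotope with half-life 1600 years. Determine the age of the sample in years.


lambda = ln(2) / t_half = ln(2) / 1600 = 4.332170e-04 /yr
t = -ln(A/A0) / lambda
t = -ln(0.247) / 4.332170e-04
t = 3227.9 yr

3227.9


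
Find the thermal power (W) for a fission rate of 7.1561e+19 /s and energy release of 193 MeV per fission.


P = fission_rate * E_MeV * 1.602e-13
P = 7.1561e+19 * 193 * 1.602e-13
P = 2.2126e+09 W

2.2126e+09


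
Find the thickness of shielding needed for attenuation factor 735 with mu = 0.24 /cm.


x = ln(factor) / mu
x = ln(735) / 0.24
x = 27.499 cm

27.499


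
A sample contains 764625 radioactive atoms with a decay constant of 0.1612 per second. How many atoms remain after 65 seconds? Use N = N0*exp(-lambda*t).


N = N0 * exp(-lambda * t)
N = 764625 * exp(-0.1612 * 65)
N = 21.523

21.523


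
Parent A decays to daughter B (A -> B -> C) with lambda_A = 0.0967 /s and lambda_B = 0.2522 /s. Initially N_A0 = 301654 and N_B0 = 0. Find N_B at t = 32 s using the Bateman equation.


N_B(t) = lambda_A * N_A0 / (lambda_B - lambda_A) * [exp(-lambda_A*t) - exp(-lambda_B*t)]
exp(-0.0967*32) = 0.04530219; exp(-0.2522*32) = 3.126582e-04
N_B = 0.0967 * 301654 / (0.2522 - 0.0967) * (0.04530219 - 3.126582e-04)
N_B = 8439.5

8439.5


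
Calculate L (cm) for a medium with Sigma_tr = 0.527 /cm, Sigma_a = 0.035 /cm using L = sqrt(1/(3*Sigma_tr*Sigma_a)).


D = 1 / (3 * Sigma_tr) = 1 / (3 * 0.527) = 0.6325111 cm
L = sqrt(D / Sigma_a)
L = sqrt(0.6325111 / 0.035)
L = 4.2511 cm

4.2511


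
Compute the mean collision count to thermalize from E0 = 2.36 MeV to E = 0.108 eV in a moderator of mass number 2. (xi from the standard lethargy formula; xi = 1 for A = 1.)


xi = 1 + (A-1)^2/(2A)*ln((A-1)/(A+1)) = 0.7253469 (for A = 2)
n = ln(E0/E) / xi
n = ln(2.36e6 / 0.108) / 0.7253469
n = ln(2.185185e+07) / 0.7253469 = 23.299

23.299


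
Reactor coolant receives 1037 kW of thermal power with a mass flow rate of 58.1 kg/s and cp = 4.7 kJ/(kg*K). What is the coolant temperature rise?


dT = Q / (m_dot * cp)
dT = 1037 / (58.1 * 4.7)
dT = 3.7976 C

3.7976


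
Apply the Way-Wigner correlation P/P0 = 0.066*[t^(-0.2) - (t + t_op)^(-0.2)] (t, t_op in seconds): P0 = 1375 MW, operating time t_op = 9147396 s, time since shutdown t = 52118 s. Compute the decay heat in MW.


P/P0 = 0.066 * [t^(-0.2) - (t + t_op)^(-0.2)]
P/P0 = 0.066 * [52118^(-0.2) - (52118 + 9147396)^(-0.2)]
P/P0 = 0.066 * [0.1139206 - 0.04048061] = 0.004847039
P = 1375 * 0.004847039 = 6.6647 MW

6.6647


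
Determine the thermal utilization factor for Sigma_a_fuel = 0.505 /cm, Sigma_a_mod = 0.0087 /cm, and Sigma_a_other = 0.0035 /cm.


f = Sigma_a_fuel / (Sigma_a_fuel + Sigma_a_mod + Sigma_a_other)
f = 0.505 / (0.505 + 0.0087 + 0.0035)
f = 0.97641

0.97641


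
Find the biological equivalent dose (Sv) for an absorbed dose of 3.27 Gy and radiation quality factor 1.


H = D * Q
H = 3.27 * 1
H = 3.2700 Sv

3.2700


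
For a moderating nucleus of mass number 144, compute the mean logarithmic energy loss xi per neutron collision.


xi = 1 + (A-1)^2/(2A) * ln((A-1)/(A+1))
xi = 1 + (144-1)^2/(2*144) * ln((144-1)/(144 +1))
xi = 0.013825

0.013825


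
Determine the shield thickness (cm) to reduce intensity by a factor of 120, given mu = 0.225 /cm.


x = ln(factor) / mu
x = ln(120) / 0.225
x = 21.278 cm

21.278


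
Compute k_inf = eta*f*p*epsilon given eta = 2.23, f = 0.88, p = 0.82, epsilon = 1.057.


k_inf = eta * f * p * epsilon
k_inf = 2.23 * 0.88 * 0.82 * 1.057
k_inf = 1.7009

1.7009


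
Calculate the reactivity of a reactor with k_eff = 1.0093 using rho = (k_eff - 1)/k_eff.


rho = (k_eff - 1) / k_eff
rho = (1.0093 - 1) / 1.0093
rho = 0.0092143

0.0092143


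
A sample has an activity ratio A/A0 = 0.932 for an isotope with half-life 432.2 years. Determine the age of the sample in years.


lambda = ln(2) / t_half = ln(2) / 432.2 = 0.001603765 /yr
t = -ln(A/A0) / lambda
t = -ln(0.932) / 0.001603765
t = 43.911 yr

43.911


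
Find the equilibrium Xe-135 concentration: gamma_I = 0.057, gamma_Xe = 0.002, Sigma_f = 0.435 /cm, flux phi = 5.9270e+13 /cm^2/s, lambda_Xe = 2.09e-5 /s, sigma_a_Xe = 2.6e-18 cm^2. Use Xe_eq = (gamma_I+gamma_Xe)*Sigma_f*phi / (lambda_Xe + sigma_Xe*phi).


Xe_eq = (gamma_I + gamma_Xe) * Sigma_f * phi / (lambda_Xe + sigma_Xe * phi)
Numerator = (0.057 + 0.002) * 0.435 * 5.9270e+13 = 1.521165e+12
Denominator = 2.09e-5 + 2.6e-18 * 5.9270e+13 = 1.750020e-04
Xe_eq = 1.521165e+12 / 1.750020e-04 = 8.6923e+15 /cm^3

8.6923e+15


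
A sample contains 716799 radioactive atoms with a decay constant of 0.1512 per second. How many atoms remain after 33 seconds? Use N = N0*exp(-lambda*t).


N = N0 * exp(-lambda * t)
N = 716799 * exp(-0.1512 * 33)
N = 4880.2

4880.2


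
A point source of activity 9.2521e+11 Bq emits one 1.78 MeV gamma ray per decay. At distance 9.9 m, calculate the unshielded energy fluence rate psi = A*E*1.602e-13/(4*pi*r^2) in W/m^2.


psi = A * E * 1.602e-13 / (4*pi*r^2)
psi = 9.2521e+11 * 1.78 * 1.602e-13 / (4*pi*9.9^2)
psi = 2.1421e-04 W/m^2

2.1421e-04


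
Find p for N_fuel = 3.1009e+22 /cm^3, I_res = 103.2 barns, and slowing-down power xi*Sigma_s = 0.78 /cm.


p = exp(-N * I * 1e-24 / (xi*Sigma_s))
p = exp(-3.1009e+22 * 103.2 * 1e-24 / 0.78)
p = 0.016528

0.016528


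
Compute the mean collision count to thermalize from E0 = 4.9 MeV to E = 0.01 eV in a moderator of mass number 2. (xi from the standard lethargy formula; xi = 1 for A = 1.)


xi = 1 + (A-1)^2/(2A)*ln((A-1)/(A+1)) = 0.7253469 (for A = 2)
n = ln(E0/E) / xi
n = ln(4.9e6 / 0.01) / 0.7253469
n = ln(4.900000e+08) / 0.7253469 = 27.587

27.587


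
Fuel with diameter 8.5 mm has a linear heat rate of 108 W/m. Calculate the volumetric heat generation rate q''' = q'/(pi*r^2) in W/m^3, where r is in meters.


r = D / 2 / 1000 = 8.5 / 2 / 1000 = 0.00425 m
q''' = q' / (pi * r^2)
q''' = 108 / (pi * 0.00425^2)
q''' = 1.9033e+06 W/m^3

1.9033e+06


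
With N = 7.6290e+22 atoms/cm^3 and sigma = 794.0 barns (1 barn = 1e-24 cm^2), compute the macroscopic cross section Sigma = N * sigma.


Sigma = N * sigma_barns * 1e-24
Sigma = 7.6290e+22 * 794.0 * 1e-24
Sigma = 60.574 /cm

60.574


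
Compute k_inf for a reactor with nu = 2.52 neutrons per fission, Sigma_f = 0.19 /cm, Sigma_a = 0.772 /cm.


k_inf = nu * Sigma_f / Sigma_a
k_inf = 2.52 * 0.19 / 0.772
k_inf = 0.62021

0.62021


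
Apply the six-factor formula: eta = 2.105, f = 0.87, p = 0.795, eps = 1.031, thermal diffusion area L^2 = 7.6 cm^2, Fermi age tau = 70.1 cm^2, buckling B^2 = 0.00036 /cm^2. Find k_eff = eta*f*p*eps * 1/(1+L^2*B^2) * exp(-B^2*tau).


k_inf = eta*f*p*eps = 2.105*0.87*0.795*1.031 = 1.501057
P_TNL = 1/(1 + L^2*B^2) = 1/(1 + 7.6*0.00036) = 0.9972715
P_FNL = exp(-B^2*tau) = exp(-0.00036*70.1) = 0.9750798
k_eff = k_inf * P_TNL * P_FNL = 1.501057 * 0.9972715 * 0.9750798
k_eff = 1.4597

1.4597


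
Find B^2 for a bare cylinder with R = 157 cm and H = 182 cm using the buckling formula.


B^2 = (2.405/R)^2 + (pi/H)^2
B^2 = (2.405/157)^2 + (pi/182)^2
B^2 = 5.3261e-04 /cm^2

5.3261e-04


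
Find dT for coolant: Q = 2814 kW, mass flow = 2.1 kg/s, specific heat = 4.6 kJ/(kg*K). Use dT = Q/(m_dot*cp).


dT = Q / (m_dot * cp)
dT = 2814 / (2.1 * 4.6)
dT = 291.30 C

291.30


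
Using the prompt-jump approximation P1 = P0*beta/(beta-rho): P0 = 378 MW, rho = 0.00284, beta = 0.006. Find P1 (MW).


P1/P0 = beta / (beta - rho)
P1/P0 = 0.006 / (0.006 - 0.00284) = 1.898734
P1 = 378 * 1.898734 = 717.72 MW

717.72


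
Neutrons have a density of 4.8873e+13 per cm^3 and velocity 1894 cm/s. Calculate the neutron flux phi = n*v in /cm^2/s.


phi = n * v
phi = 4.8873e+13 * 1894
phi = 9.2565e+16 /cm^2/s

9.2565e+16


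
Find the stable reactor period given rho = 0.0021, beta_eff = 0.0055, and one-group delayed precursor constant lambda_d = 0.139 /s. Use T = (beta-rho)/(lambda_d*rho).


T = (beta - rho) / (lambda_d * rho)
T = (0.0055 - 0.0021) / (0.139 * 0.0021)
T = 11.648 s

11.648


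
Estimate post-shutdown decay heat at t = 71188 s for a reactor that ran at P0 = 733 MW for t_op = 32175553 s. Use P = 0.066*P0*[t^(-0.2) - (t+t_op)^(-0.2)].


P/P0 = 0.066 * [t^(-0.2) - (t + t_op)^(-0.2)]
P/P0 = 0.066 * [71188^(-0.2) - (71188 + 32175553)^(-0.2)]
P/P0 = 0.066 * [0.1070332 - 0.03149944] = 0.004985228
P = 733 * 0.004985228 = 3.6542 MW

3.6542


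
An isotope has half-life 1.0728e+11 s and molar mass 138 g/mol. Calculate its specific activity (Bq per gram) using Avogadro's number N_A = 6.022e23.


lambda = ln(2) / t_half = ln(2) / 1.0728e+11 = 6.461103e-12 /s
SA = lambda * N_A / M
SA = 6.461103e-12 * 6.022e23 / 138
SA = 2.8195e+10 Bq/g

2.8195e+10


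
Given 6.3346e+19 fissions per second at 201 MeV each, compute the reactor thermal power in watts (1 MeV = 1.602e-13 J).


P = fission_rate * E_MeV * 1.602e-13
P = 6.3346e+19 * 201 * 1.602e-13
P = 2.0398e+09 W

2.0398e+09


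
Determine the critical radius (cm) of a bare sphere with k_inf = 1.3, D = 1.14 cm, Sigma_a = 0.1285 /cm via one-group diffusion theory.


L^2 = D / Sigma_a = 1.14 / 0.1285 = 8.871595 cm^2
B_m^2 = (k_inf - 1) / L^2 = (1.3 - 1) / 8.871595 = 0.03381579 /cm^2
For a bare sphere: B_g = pi/R, so R_c = pi / sqrt(B_m^2)
R_c = pi / sqrt(0.03381579) = 17.084 cm

17.084


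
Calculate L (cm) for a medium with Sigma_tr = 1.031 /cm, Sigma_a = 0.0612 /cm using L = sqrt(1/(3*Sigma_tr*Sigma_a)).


D = 1 / (3 * Sigma_tr) = 1 / (3 * 1.031) = 0.3233107 cm
L = sqrt(D / Sigma_a)
L = sqrt(0.3233107 / 0.0612)
L = 2.2984 cm

2.2984


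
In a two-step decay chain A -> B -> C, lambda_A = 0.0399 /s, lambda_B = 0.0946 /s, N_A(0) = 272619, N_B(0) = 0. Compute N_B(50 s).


N_B(t) = lambda_A * N_A0 / (lambda_B - lambda_A) * [exp(-lambda_A*t) - exp(-lambda_B*t)]
exp(-0.0399*50) = 0.1360137; exp(-0.0946*50) = 0.008826471
N_B = 0.0399 * 272619 / (0.0946 - 0.0399) * (0.1360137 - 0.008826471)
N_B = 25292

25292


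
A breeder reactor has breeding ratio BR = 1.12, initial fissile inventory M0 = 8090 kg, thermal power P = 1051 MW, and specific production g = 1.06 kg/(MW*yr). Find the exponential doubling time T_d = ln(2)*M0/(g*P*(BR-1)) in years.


Breeding gain G = BR - 1 = 1.12 - 1 = 0.12
Fissile production rate = g * P * G = 1.06 * 1051 * 0.12 = 133.6872 kg/yr
T_d = ln(2) * M0 / (g * P * G)
T_d = ln(2) * 8090 / 133.6872 = 41.945 yr

41.945


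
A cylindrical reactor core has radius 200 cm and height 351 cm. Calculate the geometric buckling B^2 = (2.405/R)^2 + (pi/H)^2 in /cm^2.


B^2 = (2.405/R)^2 + (pi/H)^2
B^2 = (2.405/200)^2 + (pi/351)^2
B^2 = 2.2471e-04 /cm^2

2.2471e-04


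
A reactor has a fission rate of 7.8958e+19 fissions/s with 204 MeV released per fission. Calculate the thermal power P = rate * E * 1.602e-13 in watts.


P = fission_rate * E_MeV * 1.602e-13
P = 7.8958e+19 * 204 * 1.602e-13
P = 2.5804e+09 W

2.5804e+09


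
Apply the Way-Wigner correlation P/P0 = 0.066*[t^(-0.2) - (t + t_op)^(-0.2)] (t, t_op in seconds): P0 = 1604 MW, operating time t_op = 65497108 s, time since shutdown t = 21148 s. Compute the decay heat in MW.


P/P0 = 0.066 * [t^(-0.2) - (t + t_op)^(-0.2)]
P/P0 = 0.066 * [21148^(-0.2) - (21148 + 65497108)^(-0.2)]
P/P0 = 0.066 * [0.1364414 - 0.02733553] = 0.007200987
P = 1604 * 0.007200987 = 11.550 MW

11.550


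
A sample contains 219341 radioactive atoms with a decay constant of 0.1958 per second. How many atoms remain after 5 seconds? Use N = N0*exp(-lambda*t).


N = N0 * exp(-lambda * t)
N = 219341 * exp(-0.1958 * 5)
N = 82403

82403


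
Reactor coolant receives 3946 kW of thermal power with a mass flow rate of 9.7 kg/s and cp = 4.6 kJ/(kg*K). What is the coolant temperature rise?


dT = Q / (m_dot * cp)
dT = 3946 / (9.7 * 4.6)
dT = 88.436 C

88.436


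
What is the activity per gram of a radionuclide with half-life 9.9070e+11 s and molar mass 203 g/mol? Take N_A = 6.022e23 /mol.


lambda = ln(2) / t_half = ln(2) / 9.9070e+11 = 6.996540e-13 /s
SA = lambda * N_A / M
SA = 6.996540e-13 * 6.022e23 / 203
SA = 2.0755e+09 Bq/g

2.0755e+09


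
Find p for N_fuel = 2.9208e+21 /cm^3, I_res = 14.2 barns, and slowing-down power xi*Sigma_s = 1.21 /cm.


p = exp(-N * I * 1e-24 / (xi*Sigma_s))
p = exp(-2.9208e+21 * 14.2 * 1e-24 / 1.21)
p = 0.96630

0.96630


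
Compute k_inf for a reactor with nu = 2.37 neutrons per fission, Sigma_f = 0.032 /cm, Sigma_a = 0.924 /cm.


k_inf = nu * Sigma_f / Sigma_a
k_inf = 2.37 * 0.032 / 0.924
k_inf = 0.082078

0.082078


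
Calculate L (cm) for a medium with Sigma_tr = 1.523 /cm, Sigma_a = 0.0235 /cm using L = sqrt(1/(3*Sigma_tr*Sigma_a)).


D = 1 / (3 * Sigma_tr) = 1 / (3 * 1.523) = 0.2188663 cm
L = sqrt(D / Sigma_a)
L = sqrt(0.2188663 / 0.0235)
L = 3.0518 cm

3.0518


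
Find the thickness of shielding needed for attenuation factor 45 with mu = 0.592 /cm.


x = ln(factor) / mu
x = ln(45) / 0.592
x = 6.4302 cm

6.4302


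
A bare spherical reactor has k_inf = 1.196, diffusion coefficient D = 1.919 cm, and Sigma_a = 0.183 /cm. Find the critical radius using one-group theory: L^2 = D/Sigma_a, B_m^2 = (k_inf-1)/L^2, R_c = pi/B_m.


L^2 = D / Sigma_a = 1.919 / 0.183 = 10.48634 cm^2
B_m^2 = (k_inf - 1) / L^2 = (1.196 - 1) / 10.48634 = 0.01869098 /cm^2
For a bare sphere: B_g = pi/R, so R_c = pi / sqrt(B_m^2)
R_c = pi / sqrt(0.01869098) = 22.979 cm

22.979


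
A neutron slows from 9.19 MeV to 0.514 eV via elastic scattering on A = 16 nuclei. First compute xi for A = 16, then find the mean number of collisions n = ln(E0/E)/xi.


xi = 1 + (A-1)^2/(2A)*ln((A-1)/(A+1)) = 0.1199467 (for A = 16)
n = ln(E0/E) / xi
n = ln(9.19e6 / 0.514) / 0.1199467
n = ln(1.787938e+07) / 0.1199467 = 139.22

139.22


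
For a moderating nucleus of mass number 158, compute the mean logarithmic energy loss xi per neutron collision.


xi = 1 + (A-1)^2/(2A) * ln((A-1)/(A+1))
xi = 1 + (158-1)^2/(2*158) * ln((158-1)/(158 +1))
xi = 0.012605

0.012605


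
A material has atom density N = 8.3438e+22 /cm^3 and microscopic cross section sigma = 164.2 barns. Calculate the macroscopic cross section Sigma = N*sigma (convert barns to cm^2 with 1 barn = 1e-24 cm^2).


Sigma = N * sigma_barns * 1e-24
Sigma = 8.3438e+22 * 164.2 * 1e-24
Sigma = 13.701 /cm

13.701


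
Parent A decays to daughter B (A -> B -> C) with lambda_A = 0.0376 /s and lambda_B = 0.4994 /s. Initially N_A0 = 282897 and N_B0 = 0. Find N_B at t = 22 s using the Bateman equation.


N_B(t) = lambda_A * N_A0 / (lambda_B - lambda_A) * [exp(-lambda_A*t) - exp(-lambda_B*t)]
exp(-0.0376*22) = 0.4372719; exp(-0.4994*22) = 1.692362e-05
N_B = 0.0376 * 282897 / (0.4994 - 0.0376) * (0.4372719 - 1.692362e-05)
N_B = 10072

10072


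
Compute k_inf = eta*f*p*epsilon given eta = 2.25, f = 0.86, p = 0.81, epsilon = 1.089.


k_inf = eta * f * p * epsilon
k_inf = 2.25 * 0.86 * 0.81 * 1.089
k_inf = 1.7068

1.7068


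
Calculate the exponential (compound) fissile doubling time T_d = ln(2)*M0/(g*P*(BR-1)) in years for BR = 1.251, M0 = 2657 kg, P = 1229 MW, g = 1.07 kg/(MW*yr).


Breeding gain G = BR - 1 = 1.251 - 1 = 0.251
Fissile production rate = g * P * G = 1.07 * 1229 * 0.251 = 330.07253 kg/yr
T_d = ln(2) * M0 / (g * P * G)
T_d = ln(2) * 2657 / 330.07253 = 5.5797 yr

5.5797


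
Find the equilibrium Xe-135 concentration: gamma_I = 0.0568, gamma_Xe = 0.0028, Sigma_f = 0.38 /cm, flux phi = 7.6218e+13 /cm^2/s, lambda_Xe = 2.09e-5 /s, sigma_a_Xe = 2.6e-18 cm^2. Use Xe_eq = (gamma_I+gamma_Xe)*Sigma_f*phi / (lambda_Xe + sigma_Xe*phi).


Xe_eq = (gamma_I + gamma_Xe) * Sigma_f * phi / (lambda_Xe + sigma_Xe * phi)
Numerator = (0.0568 + 0.0028) * 0.38 * 7.6218e+13 = 1.726185e+12
Denominator = 2.09e-5 + 2.6e-18 * 7.6218e+13 = 2.190668e-04
Xe_eq = 1.726185e+12 / 2.190668e-04 = 7.8797e+15 /cm^3

7.8797e+15


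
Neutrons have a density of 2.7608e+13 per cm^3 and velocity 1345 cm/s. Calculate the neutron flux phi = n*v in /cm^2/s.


phi = n * v
phi = 2.7608e+13 * 1345
phi = 3.7133e+16 /cm^2/s

3.7133e+16


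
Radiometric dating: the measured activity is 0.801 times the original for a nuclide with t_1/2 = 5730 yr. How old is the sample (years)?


lambda = ln(2) / t_half = ln(2) / 5730 = 1.209681e-04 /yr
t = -ln(A/A0) / lambda
t = -ln(0.801) / 1.209681e-04
t = 1834.3 yr

1834.3


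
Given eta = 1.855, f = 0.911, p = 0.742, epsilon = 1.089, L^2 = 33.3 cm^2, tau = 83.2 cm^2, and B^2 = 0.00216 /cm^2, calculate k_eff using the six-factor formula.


k_inf = eta*f*p*eps = 1.855*0.911*0.742*1.089 = 1.365507
P_TNL = 1/(1 + L^2*B^2) = 1/(1 + 33.3*0.00216) = 0.9328985
P_FNL = exp(-B^2*tau) = exp(-0.00216*83.2) = 0.8355108
k_eff = k_inf * P_TNL * P_FNL = 1.365507 * 0.9328985 * 0.8355108
k_eff = 1.0643

1.0643


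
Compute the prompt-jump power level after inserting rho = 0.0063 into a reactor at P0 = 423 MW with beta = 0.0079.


P1/P0 = beta / (beta - rho)
P1/P0 = 0.0079 / (0.0079 - 0.0063) = 4.937500
P1 = 423 * 4.937500 = 2088.6 MW

2088.6


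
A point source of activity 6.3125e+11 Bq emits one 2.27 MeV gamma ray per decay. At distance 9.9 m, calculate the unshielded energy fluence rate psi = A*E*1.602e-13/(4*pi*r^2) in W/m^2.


psi = A * E * 1.602e-13 / (4*pi*r^2)
psi = 6.3125e+11 * 2.27 * 1.602e-13 / (4*pi*9.9^2)
psi = 1.8638e-04 W/m^2

1.8638e-04


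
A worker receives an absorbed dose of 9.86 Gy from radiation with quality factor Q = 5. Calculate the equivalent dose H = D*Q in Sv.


H = D * Q
H = 9.86 * 5
H = 49.300 Sv

49.300


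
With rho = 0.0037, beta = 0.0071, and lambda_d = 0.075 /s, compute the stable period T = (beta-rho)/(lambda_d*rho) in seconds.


T = (beta - rho) / (lambda_d * rho)
T = (0.0071 - 0.0037) / (0.075 * 0.0037)
T = 12.252 s

12.252


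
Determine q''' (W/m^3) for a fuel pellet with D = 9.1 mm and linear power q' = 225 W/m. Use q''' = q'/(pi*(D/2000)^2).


r = D / 2 / 1000 = 9.1 / 2 / 1000 = 0.00455 m
q''' = q' / (pi * r^2)
q''' = 225 / (pi * 0.00455^2)
q''' = 3.4595e+06 W/m^3

3.4595e+06
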